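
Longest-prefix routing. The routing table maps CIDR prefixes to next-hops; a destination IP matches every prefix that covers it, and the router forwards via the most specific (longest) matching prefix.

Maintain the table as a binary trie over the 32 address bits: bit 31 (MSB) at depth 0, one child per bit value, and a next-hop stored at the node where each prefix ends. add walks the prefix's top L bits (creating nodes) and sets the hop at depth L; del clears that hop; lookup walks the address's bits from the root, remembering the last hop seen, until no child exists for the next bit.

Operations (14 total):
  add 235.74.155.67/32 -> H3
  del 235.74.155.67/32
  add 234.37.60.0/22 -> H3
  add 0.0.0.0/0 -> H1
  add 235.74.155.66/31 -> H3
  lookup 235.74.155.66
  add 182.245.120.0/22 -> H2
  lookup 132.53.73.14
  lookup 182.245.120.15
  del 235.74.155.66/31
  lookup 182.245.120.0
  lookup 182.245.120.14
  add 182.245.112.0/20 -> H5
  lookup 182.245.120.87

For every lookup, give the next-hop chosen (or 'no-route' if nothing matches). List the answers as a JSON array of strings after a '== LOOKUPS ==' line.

Apply in order:
  add 235.74.155.67/32 -> H3 at depth 32
  - 235.74.155.67/32 clear@32
  add 234.37.60.0/22 -> H3 at depth 22
  add 0.0.0.0/0 -> H1 at depth 0
  add 235.74.155.66/31 -> H3 at depth 31
  lookup 235.74.155.66: bits 1110101101001010100110110100001 walk d0:H1→d1:-→d2:-→d3:-→d4:-→d5:-→d6:-→d7:-→d8:-→d9:-→d10:-→d11:-→d12:-→d13:-→d14:-→d15:-→d16:-→d17:-→d18:-→d19:-→d20:-→d21:-→d22:-→d23:-→d24:-→d25:-→d26:-→d27:-→d28:-→d29:-→d30:-→d31:H3 -> H3
  add 182.245.120.0/22 -> H2 at depth 22
  lookup 132.53.73.14: bits 10 walk d0:H1→d1:-→d2:- -> H1
  lookup 182.245.120.15: bits 1011011011110101011110 walk d0:H1→d1:-→d2:-→d3:-→d4:-→d5:-→d6:-→d7:-→d8:-→d9:-→d10:-→d11:-→d12:-→d13:-→d14:-→d15:-→d16:-→d17:-→d18:-→d19:-→d20:-→d21:-→d22:H2 -> H2
  - 235.74.155.66/31 clear@31
  lookup 182.245.120.0: bits 1011011011110101011110 walk d0:H1→d1:-→d2:-→d3:-→d4:-→d5:-→d6:-→d7:-→d8:-→d9:-→d10:-→d11:-→d12:-→d13:-→d14:-→d15:-→d16:-→d17:-→d18:-→d19:-→d20:-→d21:-→d22:H2 -> H2
  lookup 182.245.120.14: bits 1011011011110101011110 walk d0:H1→d1:-→d2:-→d3:-→d4:-→d5:-→d6:-→d7:-→d8:-→d9:-→d10:-→d11:-→d12:-→d13:-→d14:-→d15:-→d16:-→d17:-→d18:-→d19:-→d20:-→d21:-→d22:H2 -> H2
  add 182.245.112.0/20 -> H5 at depth 20
  lookup 182.245.120.87: bits 1011011011110101011110 walk d0:H1→d1:-→d2:-→d3:-→d4:-→d5:-→d6:-→d7:-→d8:-→d9:-→d10:-→d11:-→d12:-→d13:-→d14:-→d15:-→d16:-→d17:-→d18:-→d19:-→d20:H5→d21:-→d22:H2 -> H2

== LOOKUPS ==
["H3","H1","H2","H2","H2","H2"]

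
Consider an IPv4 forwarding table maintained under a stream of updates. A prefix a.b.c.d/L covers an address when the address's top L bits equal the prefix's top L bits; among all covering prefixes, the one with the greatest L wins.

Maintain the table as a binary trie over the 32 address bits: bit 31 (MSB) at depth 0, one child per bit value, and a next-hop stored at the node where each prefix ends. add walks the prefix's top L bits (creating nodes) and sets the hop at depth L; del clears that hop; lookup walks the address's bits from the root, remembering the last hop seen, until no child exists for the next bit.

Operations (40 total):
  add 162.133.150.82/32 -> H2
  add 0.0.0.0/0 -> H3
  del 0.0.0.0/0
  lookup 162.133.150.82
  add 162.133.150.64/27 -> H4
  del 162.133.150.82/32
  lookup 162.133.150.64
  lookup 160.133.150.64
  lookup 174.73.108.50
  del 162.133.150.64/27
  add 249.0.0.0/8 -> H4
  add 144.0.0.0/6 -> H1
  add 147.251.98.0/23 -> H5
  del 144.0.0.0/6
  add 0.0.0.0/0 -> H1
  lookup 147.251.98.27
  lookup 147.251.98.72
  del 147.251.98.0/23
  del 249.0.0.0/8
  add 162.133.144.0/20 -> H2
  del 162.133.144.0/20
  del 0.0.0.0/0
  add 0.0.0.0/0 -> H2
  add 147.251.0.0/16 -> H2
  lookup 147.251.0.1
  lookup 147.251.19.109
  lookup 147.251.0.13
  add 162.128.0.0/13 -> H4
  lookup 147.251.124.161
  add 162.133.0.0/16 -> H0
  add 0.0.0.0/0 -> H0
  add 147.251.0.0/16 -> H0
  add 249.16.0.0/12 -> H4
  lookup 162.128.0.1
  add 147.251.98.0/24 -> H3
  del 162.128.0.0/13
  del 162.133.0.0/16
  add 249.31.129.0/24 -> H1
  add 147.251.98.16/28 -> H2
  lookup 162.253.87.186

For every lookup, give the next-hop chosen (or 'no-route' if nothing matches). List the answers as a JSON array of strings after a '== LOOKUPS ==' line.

Trace:
  + 162.133.150.82/32 (H2) depth=32
  + 0.0.0.0/0 (H3) depth=0
  - 0.0.0.0/0 clear@0
  lookup 162.133.150.82: bits 10100010100001011001011001010010 walk d0:-→d1:-→d2:-→d3:-→d4:-→d5:-→d6:-→d7:-→d8:-→d9:-→d10:-→d11:-→d12:-→d13:-→d14:-→d15:-→d16:-→d17:-→d18:-→d19:-→d20:-→d21:-→d22:-→d23:-→d24:-→d25:-→d26:-→d27:-→d28:-→d29:-→d30:-→d31:-→d32:H2 -> H2
  + 162.133.150.64/27 (H4) depth=27
  - 162.133.150.82/32 clear@32
  lookup 162.133.150.64: bits 101000101000010110010110010 walk d0:-→d1:-→d2:-→d3:-→d4:-→d5:-→d6:-→d7:-→d8:-→d9:-→d10:-→d11:-→d12:-→d13:-→d14:-→d15:-→d16:-→d17:-→d18:-→d19:-→d20:-→d21:-→d22:-→d23:-→d24:-→d25:-→d26:-→d27:H4 -> H4
  lookup 160.133.150.64: bits 101000 walk d0:-→d1:-→d2:-→d3:-→d4:-→d5:-→d6:- -> no-route
  lookup 174.73.108.50: bits 1010 walk d0:-→d1:-→d2:-→d3:-→d4:- -> no-route
  - 162.133.150.64/27 clear@27
  + 249.0.0.0/8 (H4) depth=8
  + 144.0.0.0/6 (H1) depth=6
  + 147.251.98.0/23 (H5) depth=23
  - 144.0.0.0/6 clear@6
  + 0.0.0.0/0 (H1) depth=0
  lookup 147.251.98.27: bits 10010011111110110110001 walk d0:H1→d1:-→d2:-→d3:-→d4:-→d5:-→d6:-→d7:-→d8:-→d9:-→d10:-→d11:-→d12:-→d13:-→d14:-→d15:-→d16:-→d17:-→d18:-→d19:-→d20:-→d21:-→d22:-→d23:H5 -> H5
  lookup 147.251.98.72: bits 10010011111110110110001 walk d0:H1→d1:-→d2:-→d3:-→d4:-→d5:-→d6:-→d7:-→d8:-→d9:-→d10:-→d11:-→d12:-→d13:-→d14:-→d15:-→d16:-→d17:-→d18:-→d19:-→d20:-→d21:-→d22:-→d23:H5 -> H5
  - 147.251.98.0/23 clear@23
  - 249.0.0.0/8 clear@8
  + 162.133.144.0/20 (H2) depth=20
  - 162.133.144.0/20 clear@20
  - 0.0.0.0/0 clear@0
  + 0.0.0.0/0 (H2) depth=0
  + 147.251.0.0/16 (H2) depth=16
  lookup 147.251.0.1: bits 10010011111110110 walk d0:H2→d1:-→d2:-→d3:-→d4:-→d5:-→d6:-→d7:-→d8:-→d9:-→d10:-→d11:-→d12:-→d13:-→d14:-→d15:-→d16:H2→d17:- -> H2
  lookup 147.251.19.109: bits 10010011111110110 walk d0:H2→d1:-→d2:-→d3:-→d4:-→d5:-→d6:-→d7:-→d8:-→d9:-→d10:-→d11:-→d12:-→d13:-→d14:-→d15:-→d16:H2→d17:- -> H2
  lookup 147.251.0.13: bits 10010011111110110 walk d0:H2→d1:-→d2:-→d3:-→d4:-→d5:-→d6:-→d7:-→d8:-→d9:-→d10:-→d11:-→d12:-→d13:-→d14:-→d15:-→d16:H2→d17:- -> H2
  + 162.128.0.0/13 (H4) depth=13
  lookup 147.251.124.161: bits 1001001111111011011 walk d0:H2→d1:-→d2:-→d3:-→d4:-→d5:-→d6:-→d7:-→d8:-→d9:-→d10:-→d11:-→d12:-→d13:-→d14:-→d15:-→d16:H2→d17:-→d18:-→d19:- -> H2
  + 162.133.0.0/16 (H0) depth=16
  + 0.0.0.0/0 (H0) depth=0
  + 147.251.0.0/16 (H0) depth=16
  + 249.16.0.0/12 (H4) depth=12
  lookup 162.128.0.1: bits 1010001010000 walk d0:H0→d1:-→d2:-→d3:-→d4:-→d5:-→d6:-→d7:-→d8:-→d9:-→d10:-→d11:-→d12:-→d13:H4 -> H4
  + 147.251.98.0/24 (H3) depth=24
  - 162.128.0.0/13 clear@13
  - 162.133.0.0/16 clear@16
  + 249.31.129.0/24 (H1) depth=24
  + 147.251.98.16/28 (H2) depth=28
  lookup 162.253.87.186: bits 101000101 walk d0:H0→d1:-→d2:-→d3:-→d4:-→d5:-→d6:-→d7:-→d8:-→d9:- -> H0

== LOOKUPS ==
["H2","H4","no-route","no-route","H5","H5","H2","H2","H2","H2","H4","H0"]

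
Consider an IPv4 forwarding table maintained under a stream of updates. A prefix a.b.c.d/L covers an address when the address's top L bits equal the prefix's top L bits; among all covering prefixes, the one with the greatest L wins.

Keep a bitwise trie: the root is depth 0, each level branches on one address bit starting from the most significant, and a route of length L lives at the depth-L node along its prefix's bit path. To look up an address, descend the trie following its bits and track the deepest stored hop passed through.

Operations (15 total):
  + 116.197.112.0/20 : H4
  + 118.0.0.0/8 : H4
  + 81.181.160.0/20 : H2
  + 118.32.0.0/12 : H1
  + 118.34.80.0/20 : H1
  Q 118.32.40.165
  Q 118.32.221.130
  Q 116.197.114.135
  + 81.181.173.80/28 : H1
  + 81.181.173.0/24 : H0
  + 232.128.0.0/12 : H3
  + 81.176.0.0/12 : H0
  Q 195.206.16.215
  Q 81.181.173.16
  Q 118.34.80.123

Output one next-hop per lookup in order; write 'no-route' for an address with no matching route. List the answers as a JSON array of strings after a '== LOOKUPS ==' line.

Process each operation:
  add 116.197.112.0/20 -> H4 at depth 20
  add 118.0.0.0/8 -> H4 at depth 8
  add 81.181.160.0/20 -> H2 at depth 20
  add 118.32.0.0/12 -> H1 at depth 12
  add 118.34.80.0/20 -> H1 at depth 20
  Q 118.32.40.165: descend 01110110001000 ; hops seen [H4,H1] ; pick H1
  Q 118.32.221.130: descend 01110110001000 ; hops seen [H4,H1] ; pick H1
  Q 116.197.114.135: descend 01110100110001010111 ; hops seen [H4] ; pick H4
  add 81.181.173.80/28 -> H1 at depth 28
  add 81.181.173.0/24 -> H0 at depth 24
  add 232.128.0.0/12 -> H3 at depth 12
  add 81.176.0.0/12 -> H0 at depth 12
  Q 195.206.16.215: descend 11 ; hops seen [∅] ; pick no-route
  Q 81.181.173.16: descend 0101000110110101101011010 ; hops seen [H0,H2,H0] ; pick H0
  Q 118.34.80.123: descend 01110110001000100101 ; hops seen [H4,H1,H1] ; pick H1

== LOOKUPS ==
["H1","H1","H4","no-route","H0","H1"]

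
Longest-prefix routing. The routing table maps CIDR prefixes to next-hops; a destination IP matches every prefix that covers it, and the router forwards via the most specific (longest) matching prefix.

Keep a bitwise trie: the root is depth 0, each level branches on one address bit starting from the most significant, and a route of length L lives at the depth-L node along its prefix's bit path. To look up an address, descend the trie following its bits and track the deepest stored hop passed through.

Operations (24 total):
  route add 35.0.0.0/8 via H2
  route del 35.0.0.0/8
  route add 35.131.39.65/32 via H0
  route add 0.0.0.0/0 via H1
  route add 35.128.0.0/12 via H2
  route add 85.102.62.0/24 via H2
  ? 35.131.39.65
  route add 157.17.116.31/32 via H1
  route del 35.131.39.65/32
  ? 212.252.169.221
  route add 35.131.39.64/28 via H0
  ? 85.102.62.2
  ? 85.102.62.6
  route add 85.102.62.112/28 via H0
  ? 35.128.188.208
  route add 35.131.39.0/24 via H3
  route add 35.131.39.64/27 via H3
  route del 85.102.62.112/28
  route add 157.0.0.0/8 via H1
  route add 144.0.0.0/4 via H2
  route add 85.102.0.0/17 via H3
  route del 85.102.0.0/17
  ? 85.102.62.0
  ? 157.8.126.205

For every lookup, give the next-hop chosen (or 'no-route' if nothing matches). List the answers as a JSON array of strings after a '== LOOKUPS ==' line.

Trace:
  + 35.0.0.0/8 (H2) depth=8
  - 35.0.0.0/8 clear@8
  + 35.131.39.65/32 (H0) depth=32
  + 0.0.0.0/0 (H1) depth=0
  + 35.128.0.0/12 (H2) depth=12
  + 85.102.62.0/24 (H2) depth=24
  ? 35.131.39.65  path d0:H1→d1:-→d2:-→d3:-→d4:-→d5:-→d6:-→d7:-→d8:-→d9:-→d10:-→d11:-→d12:H2→d13:-→d14:-→d15:-→d16:-→d17:-→d18:-→d19:-→d20:-→d21:-→d22:-→d23:-→d24:-→d25:-→d26:-→d27:-→d28:-→d29:-→d30:-→d31:-→d32:H0  best=H0
  + 157.17.116.31/32 (H1) depth=32
  - 35.131.39.65/32 clear@32
  ? 212.252.169.221  path d0:H1→d1:-  best=H1
  + 35.131.39.64/28 (H0) depth=28
  ? 85.102.62.2  path d0:H1→d1:-→d2:-→d3:-→d4:-→d5:-→d6:-→d7:-→d8:-→d9:-→d10:-→d11:-→d12:-→d13:-→d14:-→d15:-→d16:-→d17:-→d18:-→d19:-→d20:-→d21:-→d22:-→d23:-→d24:H2  best=H2
  ? 85.102.62.6  path d0:H1→d1:-→d2:-→d3:-→d4:-→d5:-→d6:-→d7:-→d8:-→d9:-→d10:-→d11:-→d12:-→d13:-→d14:-→d15:-→d16:-→d17:-→d18:-→d19:-→d20:-→d21:-→d22:-→d23:-→d24:H2  best=H2
  + 85.102.62.112/28 (H0) depth=28
  ? 35.128.188.208  path d0:H1→d1:-→d2:-→d3:-→d4:-→d5:-→d6:-→d7:-→d8:-→d9:-→d10:-→d11:-→d12:H2→d13:-→d14:-  best=H2
  + 35.131.39.0/24 (H3) depth=24
  + 35.131.39.64/27 (H3) depth=27
  - 85.102.62.112/28 clear@28
  + 157.0.0.0/8 (H1) depth=8
  + 144.0.0.0/4 (H2) depth=4
  + 85.102.0.0/17 (H3) depth=17
  - 85.102.0.0/17 clear@17
  ? 85.102.62.0  path d0:H1→d1:-→d2:-→d3:-→d4:-→d5:-→d6:-→d7:-→d8:-→d9:-→d10:-→d11:-→d12:-→d13:-→d14:-→d15:-→d16:-→d17:-→d18:-→d19:-→d20:-→d21:-→d22:-→d23:-→d24:H2→d25:-  best=H2
  ? 157.8.126.205  path d0:H1→d1:-→d2:-→d3:-→d4:H2→d5:-→d6:-→d7:-→d8:H1→d9:-→d10:-→d11:-  best=H1

== LOOKUPS ==
["H0","H1","H2","H2","H2","H2","H1"]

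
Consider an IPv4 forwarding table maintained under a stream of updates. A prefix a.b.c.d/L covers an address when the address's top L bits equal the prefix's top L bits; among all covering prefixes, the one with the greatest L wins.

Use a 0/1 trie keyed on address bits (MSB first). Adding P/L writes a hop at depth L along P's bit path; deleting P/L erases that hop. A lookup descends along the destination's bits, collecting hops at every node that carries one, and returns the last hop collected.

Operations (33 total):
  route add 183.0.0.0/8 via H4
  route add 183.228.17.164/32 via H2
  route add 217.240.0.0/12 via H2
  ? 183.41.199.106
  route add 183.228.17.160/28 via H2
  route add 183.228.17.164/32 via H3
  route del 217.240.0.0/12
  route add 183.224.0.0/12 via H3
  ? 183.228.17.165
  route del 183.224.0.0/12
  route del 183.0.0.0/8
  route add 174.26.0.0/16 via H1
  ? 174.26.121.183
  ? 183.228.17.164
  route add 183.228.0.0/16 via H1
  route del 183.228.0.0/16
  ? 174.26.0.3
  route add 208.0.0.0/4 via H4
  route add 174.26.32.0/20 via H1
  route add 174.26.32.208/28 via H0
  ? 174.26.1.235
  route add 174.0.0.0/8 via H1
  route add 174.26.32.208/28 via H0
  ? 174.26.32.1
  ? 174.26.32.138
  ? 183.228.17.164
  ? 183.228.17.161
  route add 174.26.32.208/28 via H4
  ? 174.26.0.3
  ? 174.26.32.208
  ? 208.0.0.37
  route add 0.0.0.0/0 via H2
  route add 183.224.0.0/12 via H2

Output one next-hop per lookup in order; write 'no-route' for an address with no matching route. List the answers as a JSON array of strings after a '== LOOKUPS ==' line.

Trace:
  + 183.0.0.0/8 (H4) depth=8
  + 183.228.17.164/32 (H2) depth=32
  + 217.240.0.0/12 (H2) depth=12
  Q 183.41.199.106: descend 10110111 ; hops seen [H4] ; pick H4
  + 183.228.17.160/28 (H2) depth=28
  + 183.228.17.164/32 (H3) depth=32
  - 217.240.0.0/12 clear@12
  + 183.224.0.0/12 (H3) depth=12
  Q 183.228.17.165: descend 1011011111100100000100011010010 ; hops seen [H4,H3,H2] ; pick H2
  - 183.224.0.0/12 clear@12
  - 183.0.0.0/8 clear@8
  + 174.26.0.0/16 (H1) depth=16
  Q 174.26.121.183: descend 1010111000011010 ; hops seen [H1] ; pick H1
  Q 183.228.17.164: descend 10110111111001000001000110100100 ; hops seen [H2,H3] ; pick H3
  + 183.228.0.0/16 (H1) depth=16
  - 183.228.0.0/16 clear@16
  Q 174.26.0.3: descend 1010111000011010 ; hops seen [H1] ; pick H1
  + 208.0.0.0/4 (H4) depth=4
  + 174.26.32.0/20 (H1) depth=20
  + 174.26.32.208/28 (H0) depth=28
  Q 174.26.1.235: descend 101011100001101000 ; hops seen [H1] ; pick H1
  + 174.0.0.0/8 (H1) depth=8
  + 174.26.32.208/28 (H0) depth=28
  Q 174.26.32.1: descend 101011100001101000100000 ; hops seen [H1,H1,H1] ; pick H1
  Q 174.26.32.138: descend 1010111000011010001000001 ; hops seen [H1,H1,H1] ; pick H1
  Q 183.228.17.164: descend 10110111111001000001000110100100 ; hops seen [H2,H3] ; pick H3
  Q 183.228.17.161: descend 10110111111001000001000110100 ; hops seen [H2] ; pick H2
  + 174.26.32.208/28 (H4) depth=28
  Q 174.26.0.3: descend 101011100001101000 ; hops seen [H1,H1] ; pick H1
  Q 174.26.32.208: descend 1010111000011010001000001101 ; hops seen [H1,H1,H1,H4] ; pick H4
  Q 208.0.0.37: descend 1101 ; hops seen [H4] ; pick H4
  + 0.0.0.0/0 (H2) depth=0
  + 183.224.0.0/12 (H2) depth=12

== LOOKUPS ==
["H4","H2","H1","H3","H1","H1","H1","H1","H3","H2","H1","H4","H4"]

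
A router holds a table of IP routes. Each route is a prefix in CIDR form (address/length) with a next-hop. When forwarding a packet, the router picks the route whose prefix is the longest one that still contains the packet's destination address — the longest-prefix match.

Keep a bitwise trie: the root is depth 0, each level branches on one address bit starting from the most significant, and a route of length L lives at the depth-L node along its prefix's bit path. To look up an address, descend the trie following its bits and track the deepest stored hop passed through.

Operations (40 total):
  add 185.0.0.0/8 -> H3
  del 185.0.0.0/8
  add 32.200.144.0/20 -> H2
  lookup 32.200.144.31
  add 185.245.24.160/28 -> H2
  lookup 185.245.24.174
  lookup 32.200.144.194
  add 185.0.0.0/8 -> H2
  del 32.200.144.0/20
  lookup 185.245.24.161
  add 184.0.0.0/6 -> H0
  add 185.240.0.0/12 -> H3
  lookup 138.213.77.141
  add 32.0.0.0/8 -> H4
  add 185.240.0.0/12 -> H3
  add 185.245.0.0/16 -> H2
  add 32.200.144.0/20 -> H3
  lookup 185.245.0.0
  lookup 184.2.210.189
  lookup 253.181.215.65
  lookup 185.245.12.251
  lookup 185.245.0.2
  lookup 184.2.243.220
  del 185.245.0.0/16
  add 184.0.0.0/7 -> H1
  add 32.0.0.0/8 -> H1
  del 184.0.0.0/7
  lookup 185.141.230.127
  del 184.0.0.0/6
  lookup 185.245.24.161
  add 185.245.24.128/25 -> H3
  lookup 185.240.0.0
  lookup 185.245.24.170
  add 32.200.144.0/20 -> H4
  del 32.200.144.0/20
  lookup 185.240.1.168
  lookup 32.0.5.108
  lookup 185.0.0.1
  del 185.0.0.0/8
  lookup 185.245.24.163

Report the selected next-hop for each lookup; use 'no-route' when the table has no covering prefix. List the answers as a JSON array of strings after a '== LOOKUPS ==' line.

Process each operation:
  add 185.0.0.0/8 -> H3 at depth 8
  del 185.0.0.0/8 (clear depth 8)
  add 32.200.144.0/20 -> H2 at depth 20
  lookup 32.200.144.31: bits 00100000110010001001 walk d0:-→d1:-→d2:-→d3:-→d4:-→d5:-→d6:-→d7:-→d8:-→d9:-→d10:-→d11:-→d12:-→d13:-→d14:-→d15:-→d16:-→d17:-→d18:-→d19:-→d20:H2 -> H2
  add 185.245.24.160/28 -> H2 at depth 28
  lookup 185.245.24.174: bits 1011100111110101000110001010 walk d0:-→d1:-→d2:-→d3:-→d4:-→d5:-→d6:-→d7:-→d8:-→d9:-→d10:-→d11:-→d12:-→d13:-→d14:-→d15:-→d16:-→d17:-→d18:-→d19:-→d20:-→d21:-→d22:-→d23:-→d24:-→d25:-→d26:-→d27:-→d28:H2 -> H2
  lookup 32.200.144.194: bits 00100000110010001001 walk d0:-→d1:-→d2:-→d3:-→d4:-→d5:-→d6:-→d7:-→d8:-→d9:-→d10:-→d11:-→d12:-→d13:-→d14:-→d15:-→d16:-→d17:-→d18:-→d19:-→d20:H2 -> H2
  add 185.0.0.0/8 -> H2 at depth 8
  del 32.200.144.0/20 (clear depth 20)
  lookup 185.245.24.161: bits 1011100111110101000110001010 walk d0:-→d1:-→d2:-→d3:-→d4:-→d5:-→d6:-→d7:-→d8:H2→d9:-→d10:-→d11:-→d12:-→d13:-→d14:-→d15:-→d16:-→d17:-→d18:-→d19:-→d20:-→d21:-→d22:-→d23:-→d24:-→d25:-→d26:-→d27:-→d28:H2 -> H2
  add 184.0.0.0/6 -> H0 at depth 6
  add 185.240.0.0/12 -> H3 at depth 12
  lookup 138.213.77.141: bits 10 walk d0:-→d1:-→d2:- -> no-route
  add 32.0.0.0/8 -> H4 at depth 8
  add 185.240.0.0/12 -> H3 at depth 12
  add 185.245.0.0/16 -> H2 at depth 16
  add 32.200.144.0/20 -> H3 at depth 20
  lookup 185.245.0.0: bits 1011100111110101000 walk d0:-→d1:-→d2:-→d3:-→d4:-→d5:-→d6:H0→d7:-→d8:H2→d9:-→d10:-→d11:-→d12:H3→d13:-→d14:-→d15:-→d16:H2→d17:-→d18:-→d19:- -> H2
  lookup 184.2.210.189: bits 1011100 walk d0:-→d1:-→d2:-→d3:-→d4:-→d5:-→d6:H0→d7:- -> H0
  lookup 253.181.215.65: bits 1 walk d0:-→d1:- -> no-route
  lookup 185.245.12.251: bits 1011100111110101000 walk d0:-→d1:-→d2:-→d3:-→d4:-→d5:-→d6:H0→d7:-→d8:H2→d9:-→d10:-→d11:-→d12:H3→d13:-→d14:-→d15:-→d16:H2→d17:-→d18:-→d19:- -> H2
  lookup 185.245.0.2: bits 1011100111110101000 walk d0:-→d1:-→d2:-→d3:-→d4:-→d5:-→d6:H0→d7:-→d8:H2→d9:-→d10:-→d11:-→d12:H3→d13:-→d14:-→d15:-→d16:H2→d17:-→d18:-→d19:- -> H2
  lookup 184.2.243.220: bits 1011100 walk d0:-→d1:-→d2:-→d3:-→d4:-→d5:-→d6:H0→d7:- -> H0
  del 185.245.0.0/16 (clear depth 16)
  add 184.0.0.0/7 -> H1 at depth 7
  add 32.0.0.0/8 -> H1 at depth 8
  del 184.0.0.0/7 (clear depth 7)
  lookup 185.141.230.127: bits 101110011 walk d0:-→d1:-→d2:-→d3:-→d4:-→d5:-→d6:H0→d7:-→d8:H2→d9:- -> H2
  del 184.0.0.0/6 (clear depth 6)
  lookup 185.245.24.161: bits 1011100111110101000110001010 walk d0:-→d1:-→d2:-→d3:-→d4:-→d5:-→d6:-→d7:-→d8:H2→d9:-→d10:-→d11:-→d12:H3→d13:-→d14:-→d15:-→d16:-→d17:-→d18:-→d19:-→d20:-→d21:-→d22:-→d23:-→d24:-→d25:-→d26:-→d27:-→d28:H2 -> H2
  add 185.245.24.128/25 -> H3 at depth 25
  lookup 185.240.0.0: bits 1011100111110 walk d0:-→d1:-→d2:-→d3:-→d4:-→d5:-→d6:-→d7:-→d8:H2→d9:-→d10:-→d11:-→d12:H3→d13:- -> H3
  lookup 185.245.24.170: bits 1011100111110101000110001010 walk d0:-→d1:-→d2:-→d3:-→d4:-→d5:-→d6:-→d7:-→d8:H2→d9:-→d10:-→d11:-→d12:H3→d13:-→d14:-→d15:-→d16:-→d17:-→d18:-→d19:-→d20:-→d21:-→d22:-→d23:-→d24:-→d25:H3→d26:-→d27:-→d28:H2 -> H2
  add 32.200.144.0/20 -> H4 at depth 20
  del 32.200.144.0/20 (clear depth 20)
  lookup 185.240.1.168: bits 1011100111110 walk d0:-→d1:-→d2:-→d3:-→d4:-→d5:-→d6:-→d7:-→d8:H2→d9:-→d10:-→d11:-→d12:H3→d13:- -> H3
  lookup 32.0.5.108: bits 00100000 walk d0:-→d1:-→d2:-→d3:-→d4:-→d5:-→d6:-→d7:-→d8:H1 -> H1
  lookup 185.0.0.1: bits 10111001 walk d0:-→d1:-→d2:-→d3:-→d4:-→d5:-→d6:-→d7:-→d8:H2 -> H2
  del 185.0.0.0/8 (clear depth 8)
  lookup 185.245.24.163: bits 1011100111110101000110001010 walk d0:-→d1:-→d2:-→d3:-→d4:-→d5:-→d6:-→d7:-→d8:-→d9:-→d10:-→d11:-→d12:H3→d13:-→d14:-→d15:-→d16:-→d17:-→d18:-→d19:-→d20:-→d21:-→d22:-→d23:-→d24:-→d25:H3→d26:-→d27:-→d28:H2 -> H2

== LOOKUPS ==
["H2","H2","H2","H2","no-route","H2","H0","no-route","H2","H2","H0","H2","H2","H3","H2","H3","H1","H2","H2"]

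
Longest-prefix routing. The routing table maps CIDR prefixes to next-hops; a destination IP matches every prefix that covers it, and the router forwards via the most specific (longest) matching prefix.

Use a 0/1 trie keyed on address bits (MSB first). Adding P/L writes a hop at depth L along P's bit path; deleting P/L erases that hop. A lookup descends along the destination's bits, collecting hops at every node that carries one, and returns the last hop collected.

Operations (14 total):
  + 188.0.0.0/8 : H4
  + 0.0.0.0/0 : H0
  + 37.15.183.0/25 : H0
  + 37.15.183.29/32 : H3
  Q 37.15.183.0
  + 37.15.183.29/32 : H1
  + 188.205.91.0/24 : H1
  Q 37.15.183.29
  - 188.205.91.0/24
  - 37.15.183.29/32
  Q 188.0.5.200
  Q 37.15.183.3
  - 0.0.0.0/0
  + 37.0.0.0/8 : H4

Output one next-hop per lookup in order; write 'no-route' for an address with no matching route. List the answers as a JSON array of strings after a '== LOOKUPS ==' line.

Process each operation:
  + 188.0.0.0/8 (H4) depth=8
  + 0.0.0.0/0 (H0) depth=0
  + 37.15.183.0/25 (H0) depth=25
  + 37.15.183.29/32 (H3) depth=32
  Q 37.15.183.0: descend 001001010000111110110111000 ; hops seen [H0,H0] ; pick H0
  + 37.15.183.29/32 (H1) depth=32
  + 188.205.91.0/24 (H1) depth=24
  Q 37.15.183.29: descend 00100101000011111011011100011101 ; hops seen [H0,H0,H1] ; pick H1
  del 188.205.91.0/24 (clear depth 24)
  del 37.15.183.29/32 (clear depth 32)
  Q 188.0.5.200: descend 10111100 ; hops seen [H0,H4] ; pick H4
  Q 37.15.183.3: descend 001001010000111110110111000 ; hops seen [H0,H0] ; pick H0
  del 0.0.0.0/0 (clear depth 0)
  + 37.0.0.0/8 (H4) depth=8

== LOOKUPS ==
["H0","H1","H4","H0"]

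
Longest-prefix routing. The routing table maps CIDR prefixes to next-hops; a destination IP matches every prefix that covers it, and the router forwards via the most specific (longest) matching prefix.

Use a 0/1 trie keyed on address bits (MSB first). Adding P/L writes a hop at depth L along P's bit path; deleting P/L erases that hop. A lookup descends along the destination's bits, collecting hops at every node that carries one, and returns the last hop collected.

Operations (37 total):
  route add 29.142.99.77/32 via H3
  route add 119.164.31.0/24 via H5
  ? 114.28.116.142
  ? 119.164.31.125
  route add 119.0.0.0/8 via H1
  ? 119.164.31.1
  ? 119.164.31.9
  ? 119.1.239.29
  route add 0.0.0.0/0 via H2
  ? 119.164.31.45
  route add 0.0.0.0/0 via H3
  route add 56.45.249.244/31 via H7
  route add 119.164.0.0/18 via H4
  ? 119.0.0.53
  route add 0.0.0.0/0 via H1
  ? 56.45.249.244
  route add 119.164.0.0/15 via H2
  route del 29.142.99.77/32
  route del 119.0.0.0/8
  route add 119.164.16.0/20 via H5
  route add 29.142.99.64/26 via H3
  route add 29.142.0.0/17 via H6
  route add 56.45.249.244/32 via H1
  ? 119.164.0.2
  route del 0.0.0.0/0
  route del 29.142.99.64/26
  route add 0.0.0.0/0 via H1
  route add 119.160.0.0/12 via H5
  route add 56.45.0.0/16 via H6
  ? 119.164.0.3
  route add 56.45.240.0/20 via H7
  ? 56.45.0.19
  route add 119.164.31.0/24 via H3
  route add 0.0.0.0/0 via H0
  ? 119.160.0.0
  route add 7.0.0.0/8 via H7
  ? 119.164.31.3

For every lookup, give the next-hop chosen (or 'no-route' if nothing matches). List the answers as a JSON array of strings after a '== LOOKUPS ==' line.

Apply in order:
  add 29.142.99.77/32 -> H3 at depth 32
  add 119.164.31.0/24 -> H5 at depth 24
  Q 114.28.116.142: descend 01110 ; hops seen [∅] ; pick no-route
  Q 119.164.31.125: descend 011101111010010000011111 ; hops seen [H5] ; pick H5
  add 119.0.0.0/8 -> H1 at depth 8
  Q 119.164.31.1: descend 011101111010010000011111 ; hops seen [H1,H5] ; pick H5
  Q 119.164.31.9: descend 011101111010010000011111 ; hops seen [H1,H5] ; pick H5
  Q 119.1.239.29: descend 01110111 ; hops seen [H1] ; pick H1
  add 0.0.0.0/0 -> H2 at depth 0
  Q 119.164.31.45: descend 011101111010010000011111 ; hops seen [H2,H1,H5] ; pick H5
  add 0.0.0.0/0 -> H3 at depth 0
  add 56.45.249.244/31 -> H7 at depth 31
  add 119.164.0.0/18 -> H4 at depth 18
  Q 119.0.0.53: descend 01110111 ; hops seen [H3,H1] ; pick H1
  add 0.0.0.0/0 -> H1 at depth 0
  Q 56.45.249.244: descend 0011100000101101111110011111010 ; hops seen [H1,H7] ; pick H7
  add 119.164.0.0/15 -> H2 at depth 15
  del 29.142.99.77/32 (clear depth 32)
  del 119.0.0.0/8 (clear depth 8)
  add 119.164.16.0/20 -> H5 at depth 20
  add 29.142.99.64/26 -> H3 at depth 26
  add 29.142.0.0/17 -> H6 at depth 17
  add 56.45.249.244/32 -> H1 at depth 32
  Q 119.164.0.2: descend 0111011110100100000 ; hops seen [H1,H2,H4] ; pick H4
  del 0.0.0.0/0 (clear depth 0)
  del 29.142.99.64/26 (clear depth 26)
  add 0.0.0.0/0 -> H1 at depth 0
  add 119.160.0.0/12 -> H5 at depth 12
  add 56.45.0.0/16 -> H6 at depth 16
  Q 119.164.0.3: descend 0111011110100100000 ; hops seen [H1,H5,H2,H4] ; pick H4
  add 56.45.240.0/20 -> H7 at depth 20
  Q 56.45.0.19: descend 0011100000101101 ; hops seen [H1,H6] ; pick H6
  add 119.164.31.0/24 -> H3 at depth 24
  add 0.0.0.0/0 -> H0 at depth 0
  Q 119.160.0.0: descend 0111011110100 ; hops seen [H0,H5] ; pick H5
  add 7.0.0.0/8 -> H7 at depth 8
  Q 119.164.31.3: descend 011101111010010000011111 ; hops seen [H0,H5,H2,H4,H5,H3] ; pick H3

== LOOKUPS ==
["no-route","H5","H5","H5","H1","H5","H1","H7","H4","H4","H6","H5","H3"]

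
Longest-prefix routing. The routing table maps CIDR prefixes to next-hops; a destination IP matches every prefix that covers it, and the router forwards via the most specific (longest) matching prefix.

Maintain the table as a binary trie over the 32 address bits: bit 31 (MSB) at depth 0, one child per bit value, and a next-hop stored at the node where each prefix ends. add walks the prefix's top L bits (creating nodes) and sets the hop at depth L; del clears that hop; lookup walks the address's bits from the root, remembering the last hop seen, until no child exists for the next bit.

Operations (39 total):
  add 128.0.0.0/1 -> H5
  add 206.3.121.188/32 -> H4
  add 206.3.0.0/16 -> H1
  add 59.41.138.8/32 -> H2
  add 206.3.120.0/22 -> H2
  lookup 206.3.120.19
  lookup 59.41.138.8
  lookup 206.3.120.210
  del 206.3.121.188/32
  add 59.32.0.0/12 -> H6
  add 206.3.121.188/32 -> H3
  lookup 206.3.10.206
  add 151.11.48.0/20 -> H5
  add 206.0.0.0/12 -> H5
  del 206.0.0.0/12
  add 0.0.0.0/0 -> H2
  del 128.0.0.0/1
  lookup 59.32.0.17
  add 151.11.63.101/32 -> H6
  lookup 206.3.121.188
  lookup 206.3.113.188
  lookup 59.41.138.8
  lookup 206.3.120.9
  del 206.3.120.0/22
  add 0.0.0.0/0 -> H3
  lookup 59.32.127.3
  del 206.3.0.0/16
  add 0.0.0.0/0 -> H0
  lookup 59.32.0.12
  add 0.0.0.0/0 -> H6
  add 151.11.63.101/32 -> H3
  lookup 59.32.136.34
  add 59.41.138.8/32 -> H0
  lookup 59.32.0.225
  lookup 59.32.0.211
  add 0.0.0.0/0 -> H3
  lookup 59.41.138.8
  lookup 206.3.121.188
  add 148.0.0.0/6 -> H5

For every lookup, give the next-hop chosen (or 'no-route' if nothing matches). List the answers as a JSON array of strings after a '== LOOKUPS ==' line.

Process each operation:
  + 128.0.0.0/1 (H5) depth=1
  + 206.3.121.188/32 (H4) depth=32
  + 206.3.0.0/16 (H1) depth=16
  + 59.41.138.8/32 (H2) depth=32
  + 206.3.120.0/22 (H2) depth=22
  Q 206.3.120.19: descend 11001110000000110111100 ; hops seen [H5,H1,H2] ; pick H2
  Q 59.41.138.8: descend 00111011001010011000101000001000 ; hops seen [H2] ; pick H2
  Q 206.3.120.210: descend 11001110000000110111100 ; hops seen [H5,H1,H2] ; pick H2
  - 206.3.121.188/32 clear@32
  + 59.32.0.0/12 (H6) depth=12
  + 206.3.121.188/32 (H3) depth=32
  Q 206.3.10.206: descend 11001110000000110 ; hops seen [H5,H1] ; pick H1
  + 151.11.48.0/20 (H5) depth=20
  + 206.0.0.0/12 (H5) depth=12
  - 206.0.0.0/12 clear@12
  + 0.0.0.0/0 (H2) depth=0
  - 128.0.0.0/1 clear@1
  Q 59.32.0.17: descend 001110110010 ; hops seen [H2,H6] ; pick H6
  + 151.11.63.101/32 (H6) depth=32
  Q 206.3.121.188: descend 11001110000000110111100110111100 ; hops seen [H2,H1,H2,H3] ; pick H3
  Q 206.3.113.188: descend 11001110000000110111 ; hops seen [H2,H1] ; pick H1
  Q 59.41.138.8: descend 00111011001010011000101000001000 ; hops seen [H2,H6,H2] ; pick H2
  Q 206.3.120.9: descend 11001110000000110111100 ; hops seen [H2,H1,H2] ; pick H2
  - 206.3.120.0/22 clear@22
  + 0.0.0.0/0 (H3) depth=0
  Q 59.32.127.3: descend 001110110010 ; hops seen [H3,H6] ; pick H6
  - 206.3.0.0/16 clear@16
  + 0.0.0.0/0 (H0) depth=0
  Q 59.32.0.12: descend 001110110010 ; hops seen [H0,H6] ; pick H6
  + 0.0.0.0/0 (H6) depth=0
  + 151.11.63.101/32 (H3) depth=32
  Q 59.32.136.34: descend 001110110010 ; hops seen [H6,H6] ; pick H6
  + 59.41.138.8/32 (H0) depth=32
  Q 59.32.0.225: descend 001110110010 ; hops seen [H6,H6] ; pick H6
  Q 59.32.0.211: descend 001110110010 ; hops seen [H6,H6] ; pick H6
  + 0.0.0.0/0 (H3) depth=0
  Q 59.41.138.8: descend 00111011001010011000101000001000 ; hops seen [H3,H6,H0] ; pick H0
  Q 206.3.121.188: descend 11001110000000110111100110111100 ; hops seen [H3,H3] ; pick H3
  + 148.0.0.0/6 (H5) depth=6

== LOOKUPS ==
["H2","H2","H2","H1","H6","H3","H1","H2","H2","H6","H6","H6","H6","H6","H0","H3"]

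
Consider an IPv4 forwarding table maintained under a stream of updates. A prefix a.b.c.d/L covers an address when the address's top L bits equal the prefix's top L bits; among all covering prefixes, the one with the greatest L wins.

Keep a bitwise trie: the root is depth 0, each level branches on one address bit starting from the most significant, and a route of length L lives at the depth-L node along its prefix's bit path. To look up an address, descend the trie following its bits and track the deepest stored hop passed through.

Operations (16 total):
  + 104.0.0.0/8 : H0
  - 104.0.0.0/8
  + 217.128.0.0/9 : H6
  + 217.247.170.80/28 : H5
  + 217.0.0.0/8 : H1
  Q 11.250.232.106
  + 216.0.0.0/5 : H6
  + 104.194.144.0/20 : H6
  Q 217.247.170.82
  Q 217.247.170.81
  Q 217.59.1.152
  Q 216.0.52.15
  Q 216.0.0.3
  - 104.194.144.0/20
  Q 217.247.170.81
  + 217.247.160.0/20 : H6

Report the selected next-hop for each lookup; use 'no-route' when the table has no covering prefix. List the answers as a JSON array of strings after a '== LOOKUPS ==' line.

Process each operation:
  add 104.0.0.0/8 -> H0 at depth 8
  del 104.0.0.0/8 (clear depth 8)
  add 217.128.0.0/9 -> H6 at depth 9
  add 217.247.170.80/28 -> H5 at depth 28
  add 217.0.0.0/8 -> H1 at depth 8
  ? 11.250.232.106  path d0:-→d1:-  best=no-route
  add 216.0.0.0/5 -> H6 at depth 5
  add 104.194.144.0/20 -> H6 at depth 20
  ? 217.247.170.82  path d0:-→d1:-→d2:-→d3:-→d4:-→d5:H6→d6:-→d7:-→d8:H1→d9:H6→d10:-→d11:-→d12:-→d13:-→d14:-→d15:-→d16:-→d17:-→d18:-→d19:-→d20:-→d21:-→d22:-→d23:-→d24:-→d25:-→d26:-→d27:-→d28:H5  best=H5
  ? 217.247.170.81  path d0:-→d1:-→d2:-→d3:-→d4:-→d5:H6→d6:-→d7:-→d8:H1→d9:H6→d10:-→d11:-→d12:-→d13:-→d14:-→d15:-→d16:-→d17:-→d18:-→d19:-→d20:-→d21:-→d22:-→d23:-→d24:-→d25:-→d26:-→d27:-→d28:H5  best=H5
  ? 217.59.1.152  path d0:-→d1:-→d2:-→d3:-→d4:-→d5:H6→d6:-→d7:-→d8:H1  best=H1
  ? 216.0.52.15  path d0:-→d1:-→d2:-→d3:-→d4:-→d5:H6→d6:-→d7:-  best=H6
  ? 216.0.0.3  path d0:-→d1:-→d2:-→d3:-→d4:-→d5:H6→d6:-→d7:-  best=H6
  del 104.194.144.0/20 (clear depth 20)
  ? 217.247.170.81  path d0:-→d1:-→d2:-→d3:-→d4:-→d5:H6→d6:-→d7:-→d8:H1→d9:H6→d10:-→d11:-→d12:-→d13:-→d14:-→d15:-→d16:-→d17:-→d18:-→d19:-→d20:-→d21:-→d22:-→d23:-→d24:-→d25:-→d26:-→d27:-→d28:H5  best=H5
  add 217.247.160.0/20 -> H6 at depth 20

== LOOKUPS ==
["no-route","H5","H5","H1","H6","H6","H5"]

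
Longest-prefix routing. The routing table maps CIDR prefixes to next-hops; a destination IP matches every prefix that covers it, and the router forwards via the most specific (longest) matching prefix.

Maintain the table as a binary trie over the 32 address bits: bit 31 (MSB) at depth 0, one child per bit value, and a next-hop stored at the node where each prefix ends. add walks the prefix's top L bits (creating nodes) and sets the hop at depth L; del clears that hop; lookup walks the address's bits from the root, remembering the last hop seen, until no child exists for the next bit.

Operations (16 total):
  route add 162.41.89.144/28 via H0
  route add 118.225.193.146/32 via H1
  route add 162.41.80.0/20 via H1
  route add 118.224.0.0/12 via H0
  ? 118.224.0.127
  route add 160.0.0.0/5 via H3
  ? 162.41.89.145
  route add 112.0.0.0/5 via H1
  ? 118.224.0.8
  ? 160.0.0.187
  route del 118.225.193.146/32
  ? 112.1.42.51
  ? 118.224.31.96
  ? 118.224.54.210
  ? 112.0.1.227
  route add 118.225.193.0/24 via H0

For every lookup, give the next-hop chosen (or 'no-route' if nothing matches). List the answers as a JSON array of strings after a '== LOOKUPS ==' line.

Process each operation:
  add 162.41.89.144/28 -> H0 at depth 28
  add 118.225.193.146/32 -> H1 at depth 32
  add 162.41.80.0/20 -> H1 at depth 20
  add 118.224.0.0/12 -> H0 at depth 12
  ? 118.224.0.127  path d0:-→d1:-→d2:-→d3:-→d4:-→d5:-→d6:-→d7:-→d8:-→d9:-→d10:-→d11:-→d12:H0→d13:-→d14:-→d15:-  best=H0
  add 160.0.0.0/5 -> H3 at depth 5
  ? 162.41.89.145  path d0:-→d1:-→d2:-→d3:-→d4:-→d5:H3→d6:-→d7:-→d8:-→d9:-→d10:-→d11:-→d12:-→d13:-→d14:-→d15:-→d16:-→d17:-→d18:-→d19:-→d20:H1→d21:-→d22:-→d23:-→d24:-→d25:-→d26:-→d27:-→d28:H0  best=H0
  add 112.0.0.0/5 -> H1 at depth 5
  ? 118.224.0.8  path d0:-→d1:-→d2:-→d3:-→d4:-→d5:H1→d6:-→d7:-→d8:-→d9:-→d10:-→d11:-→d12:H0→d13:-→d14:-→d15:-  best=H0
  ? 160.0.0.187  path d0:-→d1:-→d2:-→d3:-→d4:-→d5:H3→d6:-  best=H3
  - 118.225.193.146/32 clear@32
  ? 112.1.42.51  path d0:-→d1:-→d2:-→d3:-→d4:-→d5:H1  best=H1
  ? 118.224.31.96  path d0:-→d1:-→d2:-→d3:-→d4:-→d5:H1→d6:-→d7:-→d8:-→d9:-→d10:-→d11:-→d12:H0→d13:-→d14:-→d15:-  best=H0
  ? 118.224.54.210  path d0:-→d1:-→d2:-→d3:-→d4:-→d5:H1→d6:-→d7:-→d8:-→d9:-→d10:-→d11:-→d12:H0→d13:-→d14:-→d15:-  best=H0
  ? 112.0.1.227  path d0:-→d1:-→d2:-→d3:-→d4:-→d5:H1  best=H1
  add 118.225.193.0/24 -> H0 at depth 24

== LOOKUPS ==
["H0","H0","H0","H3","H1","H0","H0","H1"]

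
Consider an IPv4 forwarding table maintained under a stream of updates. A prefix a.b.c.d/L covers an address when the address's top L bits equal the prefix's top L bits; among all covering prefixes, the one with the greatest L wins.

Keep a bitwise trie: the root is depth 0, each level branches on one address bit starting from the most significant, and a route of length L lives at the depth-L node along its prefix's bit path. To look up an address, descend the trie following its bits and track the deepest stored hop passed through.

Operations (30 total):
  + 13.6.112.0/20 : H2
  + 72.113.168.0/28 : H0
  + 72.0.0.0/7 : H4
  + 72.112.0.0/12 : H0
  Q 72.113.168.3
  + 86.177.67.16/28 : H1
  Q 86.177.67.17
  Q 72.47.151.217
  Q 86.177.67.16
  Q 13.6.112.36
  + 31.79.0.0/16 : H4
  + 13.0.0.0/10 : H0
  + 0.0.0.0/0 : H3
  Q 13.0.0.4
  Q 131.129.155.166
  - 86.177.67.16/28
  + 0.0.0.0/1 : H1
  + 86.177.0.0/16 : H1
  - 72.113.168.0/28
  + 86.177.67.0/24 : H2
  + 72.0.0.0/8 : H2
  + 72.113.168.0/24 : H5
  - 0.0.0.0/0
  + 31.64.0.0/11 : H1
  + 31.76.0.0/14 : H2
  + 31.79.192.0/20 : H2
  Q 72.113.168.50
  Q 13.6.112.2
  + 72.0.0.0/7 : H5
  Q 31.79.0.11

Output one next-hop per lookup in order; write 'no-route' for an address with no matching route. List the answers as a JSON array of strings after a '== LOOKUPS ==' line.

Apply in order:
  + 13.6.112.0/20 (H2) depth=20
  + 72.113.168.0/28 (H0) depth=28
  + 72.0.0.0/7 (H4) depth=7
  + 72.112.0.0/12 (H0) depth=12
  ? 72.113.168.3  path d0:-→d1:-→d2:-→d3:-→d4:-→d5:-→d6:-→d7:H4→d8:-→d9:-→d10:-→d11:-→d12:H0→d13:-→d14:-→d15:-→d16:-→d17:-→d18:-→d19:-→d20:-→d21:-→d22:-→d23:-→d24:-→d25:-→d26:-→d27:-→d28:H0  best=H0
  + 86.177.67.16/28 (H1) depth=28
  ? 86.177.67.17  path d0:-→d1:-→d2:-→d3:-→d4:-→d5:-→d6:-→d7:-→d8:-→d9:-→d10:-→d11:-→d12:-→d13:-→d14:-→d15:-→d16:-→d17:-→d18:-→d19:-→d20:-→d21:-→d22:-→d23:-→d24:-→d25:-→d26:-→d27:-→d28:H1  best=H1
  ? 72.47.151.217  path d0:-→d1:-→d2:-→d3:-→d4:-→d5:-→d6:-→d7:H4→d8:-→d9:-  best=H4
  ? 86.177.67.16  path d0:-→d1:-→d2:-→d3:-→d4:-→d5:-→d6:-→d7:-→d8:-→d9:-→d10:-→d11:-→d12:-→d13:-→d14:-→d15:-→d16:-→d17:-→d18:-→d19:-→d20:-→d21:-→d22:-→d23:-→d24:-→d25:-→d26:-→d27:-→d28:H1  best=H1
  ? 13.6.112.36  path d0:-→d1:-→d2:-→d3:-→d4:-→d5:-→d6:-→d7:-→d8:-→d9:-→d10:-→d11:-→d12:-→d13:-→d14:-→d15:-→d16:-→d17:-→d18:-→d19:-→d20:H2  best=H2
  + 31.79.0.0/16 (H4) depth=16
  + 13.0.0.0/10 (H0) depth=10
  + 0.0.0.0/0 (H3) depth=0
  ? 13.0.0.4  path d0:H3→d1:-→d2:-→d3:-→d4:-→d5:-→d6:-→d7:-→d8:-→d9:-→d10:H0→d11:-→d12:-→d13:-  best=H0
  ? 131.129.155.166  path d0:H3  best=H3
  del 86.177.67.16/28 (clear depth 28)
  + 0.0.0.0/1 (H1) depth=1
  + 86.177.0.0/16 (H1) depth=16
  del 72.113.168.0/28 (clear depth 28)
  + 86.177.67.0/24 (H2) depth=24
  + 72.0.0.0/8 (H2) depth=8
  + 72.113.168.0/24 (H5) depth=24
  del 0.0.0.0/0 (clear depth 0)
  + 31.64.0.0/11 (H1) depth=11
  + 31.76.0.0/14 (H2) depth=14
  + 31.79.192.0/20 (H2) depth=20
  ? 72.113.168.50  path d0:-→d1:H1→d2:-→d3:-→d4:-→d5:-→d6:-→d7:H4→d8:H2→d9:-→d10:-→d11:-→d12:H0→d13:-→d14:-→d15:-→d16:-→d17:-→d18:-→d19:-→d20:-→d21:-→d22:-→d23:-→d24:H5→d25:-→d26:-  best=H5
  ? 13.6.112.2  path d0:-→d1:H1→d2:-→d3:-→d4:-→d5:-→d6:-→d7:-→d8:-→d9:-→d10:H0→d11:-→d12:-→d13:-→d14:-→d15:-→d16:-→d17:-→d18:-→d19:-→d20:H2  best=H2
  + 72.0.0.0/7 (H5) depth=7
  ? 31.79.0.11  path d0:-→d1:H1→d2:-→d3:-→d4:-→d5:-→d6:-→d7:-→d8:-→d9:-→d10:-→d11:H1→d12:-→d13:-→d14:H2→d15:-→d16:H4  best=H4

== LOOKUPS ==
["H0","H1","H4","H1","H2","H0","H3","H5","H2","H4"]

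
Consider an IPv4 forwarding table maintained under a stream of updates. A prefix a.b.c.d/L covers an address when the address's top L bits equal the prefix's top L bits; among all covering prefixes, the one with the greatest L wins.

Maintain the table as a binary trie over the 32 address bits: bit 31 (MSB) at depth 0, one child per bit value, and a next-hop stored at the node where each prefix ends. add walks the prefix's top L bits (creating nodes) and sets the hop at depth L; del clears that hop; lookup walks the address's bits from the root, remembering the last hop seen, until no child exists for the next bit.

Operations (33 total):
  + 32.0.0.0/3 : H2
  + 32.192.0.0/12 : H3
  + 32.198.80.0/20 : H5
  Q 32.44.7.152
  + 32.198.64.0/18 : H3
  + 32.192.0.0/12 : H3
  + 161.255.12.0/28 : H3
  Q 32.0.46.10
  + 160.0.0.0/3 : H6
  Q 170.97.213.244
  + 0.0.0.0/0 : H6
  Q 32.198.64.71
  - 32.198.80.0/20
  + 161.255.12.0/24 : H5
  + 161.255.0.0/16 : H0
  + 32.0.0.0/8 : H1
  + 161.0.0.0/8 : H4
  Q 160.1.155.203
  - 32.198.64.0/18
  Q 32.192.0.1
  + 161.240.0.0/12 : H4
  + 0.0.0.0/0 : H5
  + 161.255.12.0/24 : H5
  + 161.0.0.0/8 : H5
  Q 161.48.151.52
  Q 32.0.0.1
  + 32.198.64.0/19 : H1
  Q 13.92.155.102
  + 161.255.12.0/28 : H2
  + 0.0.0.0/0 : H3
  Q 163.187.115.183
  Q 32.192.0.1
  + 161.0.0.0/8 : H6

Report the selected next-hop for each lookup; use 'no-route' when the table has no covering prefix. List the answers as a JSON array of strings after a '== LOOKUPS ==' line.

Process each operation:
  + 32.0.0.0/3 (H2) depth=3
  + 32.192.0.0/12 (H3) depth=12
  + 32.198.80.0/20 (H5) depth=20
  lookup 32.44.7.152: bits 00100000 walk d0:-→d1:-→d2:-→d3:H2→d4:-→d5:-→d6:-→d7:-→d8:- -> H2
  + 32.198.64.0/18 (H3) depth=18
  + 32.192.0.0/12 (H3) depth=12
  + 161.255.12.0/28 (H3) depth=28
  lookup 32.0.46.10: bits 00100000 walk d0:-→d1:-→d2:-→d3:H2→d4:-→d5:-→d6:-→d7:-→d8:- -> H2
  + 160.0.0.0/3 (H6) depth=3
  lookup 170.97.213.244: bits 1010 walk d0:-→d1:-→d2:-→d3:H6→d4:- -> H6
  + 0.0.0.0/0 (H6) depth=0
  lookup 32.198.64.71: bits 0010000011000110010 walk d0:H6→d1:-→d2:-→d3:H2→d4:-→d5:-→d6:-→d7:-→d8:-→d9:-→d10:-→d11:-→d12:H3→d13:-→d14:-→d15:-→d16:-→d17:-→d18:H3→d19:- -> H3
  del 32.198.80.0/20 (clear depth 20)
  + 161.255.12.0/24 (H5) depth=24
  + 161.255.0.0/16 (H0) depth=16
  + 32.0.0.0/8 (H1) depth=8
  + 161.0.0.0/8 (H4) depth=8
  lookup 160.1.155.203: bits 1010000 walk d0:H6→d1:-→d2:-→d3:H6→d4:-→d5:-→d6:-→d7:- -> H6
  del 32.198.64.0/18 (clear depth 18)
  lookup 32.192.0.1: bits 0010000011000 walk d0:H6→d1:-→d2:-→d3:H2→d4:-→d5:-→d6:-→d7:-→d8:H1→d9:-→d10:-→d11:-→d12:H3→d13:- -> H3
  + 161.240.0.0/12 (H4) depth=12
  + 0.0.0.0/0 (H5) depth=0
  + 161.255.12.0/24 (H5) depth=24
  + 161.0.0.0/8 (H5) depth=8
  lookup 161.48.151.52: bits 10100001 walk d0:H5→d1:-→d2:-→d3:H6→d4:-→d5:-→d6:-→d7:-→d8:H5 -> H5
  lookup 32.0.0.1: bits 00100000 walk d0:H5→d1:-→d2:-→d3:H2→d4:-→d5:-→d6:-→d7:-→d8:H1 -> H1
  + 32.198.64.0/19 (H1) depth=19
  lookup 13.92.155.102: bits 00 walk d0:H5→d1:-→d2:- -> H5
  + 161.255.12.0/28 (H2) depth=28
  + 0.0.0.0/0 (H3) depth=0
  lookup 163.187.115.183: bits 101000 walk d0:H3→d1:-→d2:-→d3:H6→d4:-→d5:-→d6:- -> H6
  lookup 32.192.0.1: bits 0010000011000 walk d0:H3→d1:-→d2:-→d3:H2→d4:-→d5:-→d6:-→d7:-→d8:H1→d9:-→d10:-→d11:-→d12:H3→d13:- -> H3
  + 161.0.0.0/8 (H6) depth=8

== LOOKUPS ==
["H2","H2","H6","H3","H6","H3","H5","H1","H5","H6","H3"]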